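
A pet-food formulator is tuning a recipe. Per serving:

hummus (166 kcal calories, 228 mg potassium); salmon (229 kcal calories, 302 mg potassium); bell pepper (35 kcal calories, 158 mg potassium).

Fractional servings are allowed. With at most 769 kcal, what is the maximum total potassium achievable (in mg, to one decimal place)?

Potassium per kcal: bell pepper 4.514, hummus 1.373, salmon 1.319.
With no serving limits, spend the whole calories allowance on bell pepper: 769 kcal / 35 kcal × 158 mg = 3471.5 mg.

3471.5 mg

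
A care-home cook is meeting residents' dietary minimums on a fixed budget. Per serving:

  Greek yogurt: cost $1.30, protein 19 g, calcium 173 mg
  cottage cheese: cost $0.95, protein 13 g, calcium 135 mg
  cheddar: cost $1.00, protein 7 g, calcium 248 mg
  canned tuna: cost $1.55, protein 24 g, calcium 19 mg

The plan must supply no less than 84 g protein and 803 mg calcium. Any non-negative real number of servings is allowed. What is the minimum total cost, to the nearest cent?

$5.86

Greek yogurt only: max(84/19, 803/173) = 4.642 servings → $6.03.
cottage cheese only: max(84/13, 803/135) = 6.462 servings → $6.14.
cheddar only: max(84/7, 803/248) = 12 servings → $12.00.
canned tuna only: max(84/24, 803/19) = 42.26 servings → $65.51.
Greek yogurt + cottage cheese with both tight: 2.851 servings and 2.294 servings → $5.89.
Greek yogurt + cheddar with both tight: 4.345 servings and 0.2071 servings → $5.86.
Greek yogurt + canned tuna: the both-tight solution has a negative serving — not a feasible corner.
cottage cheese + cheddar with both targets exact would need a negative amount; discard.
cottage cheese + canned tuna with both tight: 5.906 servings and 0.301 servings → $6.08.
cheddar + canned tuna with both tight: 3.038 servings and 2.614 servings → $7.09.
The minimum over all feasible corners is $5.86.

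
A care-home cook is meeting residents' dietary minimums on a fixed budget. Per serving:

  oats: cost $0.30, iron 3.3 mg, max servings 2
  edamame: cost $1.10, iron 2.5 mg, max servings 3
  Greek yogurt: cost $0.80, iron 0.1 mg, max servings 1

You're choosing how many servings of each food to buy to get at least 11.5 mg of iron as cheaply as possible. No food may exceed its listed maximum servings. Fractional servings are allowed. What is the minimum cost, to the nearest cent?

$2.76

Cost per mg of iron: oats $0.0909, edamame $0.4400, Greek yogurt $8.0000.
Take 2 servings of oats: +6.6 mg iron for $0.60 (total $0.60, still need 4.9 mg).
Take 1.96 servings of edamame: +4.9 mg iron for $2.16 (total $2.76, still need 0.0 mg).
Greedy by cheapest-per-mg is optimal for a single linear constraint, so the minimum cost is $2.76.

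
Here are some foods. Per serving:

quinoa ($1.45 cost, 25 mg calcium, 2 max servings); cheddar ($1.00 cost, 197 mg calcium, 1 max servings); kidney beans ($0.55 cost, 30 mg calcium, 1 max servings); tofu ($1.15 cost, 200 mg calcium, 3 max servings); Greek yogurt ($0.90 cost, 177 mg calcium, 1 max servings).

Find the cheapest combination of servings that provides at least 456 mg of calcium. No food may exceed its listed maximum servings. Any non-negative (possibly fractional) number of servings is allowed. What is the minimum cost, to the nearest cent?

Cost per mg of calcium: cheddar $0.0051, Greek yogurt $0.0051, tofu $0.0057, kidney beans $0.0183, quinoa $0.0580.
Take 1 serving of cheddar: +197.0 mg calcium for $1.00 (total $1.00, still need 259.0 mg).
Take 1 serving of Greek yogurt: +177.0 mg calcium for $0.90 (total $1.90, still need 82.0 mg).
Take 0.41 servings of tofu: +82.0 mg calcium for $0.47 (total $2.37, still need 0.0 mg).
Greedy by cheapest-per-mg is optimal for a single linear constraint, so the minimum cost is $2.37.

$2.37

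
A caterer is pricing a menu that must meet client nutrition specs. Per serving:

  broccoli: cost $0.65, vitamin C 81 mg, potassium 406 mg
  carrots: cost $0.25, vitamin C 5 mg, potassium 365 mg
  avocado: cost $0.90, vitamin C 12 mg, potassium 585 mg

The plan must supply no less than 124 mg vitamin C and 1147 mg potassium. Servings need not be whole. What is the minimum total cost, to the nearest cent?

$1.32

For a min-cost LP with two ≥-constraints, a basic feasible solution has at most two positive variables.
broccoli only: max(124/81, 1147/406) = 2.825 servings → $1.84.
carrots only: max(124/5, 1147/365) = 24.8 servings → $6.20.
avocado only: max(124/12, 1147/585) = 10.33 servings → $9.30.
broccoli + carrots with both tight: 1.435 servings and 1.546 servings → $1.32.
broccoli + avocado with both tight: 1.383 servings and 1.001 servings → $1.80.
carrots + avocado: the both-tight solution has a negative serving — not a feasible corner.
So the least-cost plan costs $1.32.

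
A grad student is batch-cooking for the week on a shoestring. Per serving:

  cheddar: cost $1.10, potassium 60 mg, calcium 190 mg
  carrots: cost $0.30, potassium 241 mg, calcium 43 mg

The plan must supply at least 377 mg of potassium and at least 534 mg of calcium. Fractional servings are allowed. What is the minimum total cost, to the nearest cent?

Minimising a linear cost over {potassium ≥ 377, calcium ≥ 534, servings ≥ 0} — the optimum is at a vertex, using one or two foods.
cheddar only: max(377/60, 534/190) = 6.283 servings → $6.91.
carrots only: max(377/241, 534/43) = 12.42 servings → $3.73.
cheddar + carrots with both tight: 2.603 servings and 0.9162 servings → $3.14.
So the least-cost plan costs $3.14.

$3.14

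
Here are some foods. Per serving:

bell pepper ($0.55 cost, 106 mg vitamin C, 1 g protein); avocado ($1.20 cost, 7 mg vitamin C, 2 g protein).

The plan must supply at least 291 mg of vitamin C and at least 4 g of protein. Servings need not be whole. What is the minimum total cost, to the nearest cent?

$2.20

For a min-cost LP with two ≥-constraints, a basic feasible solution has at most two positive variables.
bell pepper only: max(291/106, 4/1) = 4 servings → $2.20.
avocado only: max(291/7, 4/2) = 41.57 servings → $49.89.
bell pepper + avocado with both tight: 2.702 servings and 0.6488 servings → $2.26.
Cheapest feasible corner: $2.20.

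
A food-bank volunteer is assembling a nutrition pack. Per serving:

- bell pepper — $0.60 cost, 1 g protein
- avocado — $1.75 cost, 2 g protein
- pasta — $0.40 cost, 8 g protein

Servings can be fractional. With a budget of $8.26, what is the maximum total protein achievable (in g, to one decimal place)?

165.2 g

Protein per dollar: pasta 20, bell pepper 1.667, avocado 1.143.
With no serving limits, spend the whole cost allowance on pasta: $8.26 / $0.40 × 8 g = 165.2 g.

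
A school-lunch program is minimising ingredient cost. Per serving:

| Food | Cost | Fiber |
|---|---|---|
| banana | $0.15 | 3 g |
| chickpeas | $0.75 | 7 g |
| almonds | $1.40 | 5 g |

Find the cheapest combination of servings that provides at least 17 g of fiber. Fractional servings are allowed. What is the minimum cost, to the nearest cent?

$0.85

Cost per g of fiber: banana $0.0500, chickpeas $0.1071, almonds $0.2800.
With no serving limits, use only banana: 17 g / 3 g = 5.667 servings × $0.15 = $0.85.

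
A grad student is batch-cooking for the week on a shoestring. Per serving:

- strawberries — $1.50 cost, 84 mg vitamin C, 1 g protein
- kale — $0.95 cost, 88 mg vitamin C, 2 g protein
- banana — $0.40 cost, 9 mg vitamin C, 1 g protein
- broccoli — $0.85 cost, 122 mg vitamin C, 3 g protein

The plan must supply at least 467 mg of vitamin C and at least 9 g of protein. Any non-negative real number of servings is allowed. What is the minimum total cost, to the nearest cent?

This is a tiny linear program; its minimum lies at a vertex of the feasible set. List the vertices and price them.
strawberries only: max(467/84, 9/1) = 9 servings → $13.50.
kale only: max(467/88, 9/2) = 5.307 servings → $5.04.
banana only: max(467/9, 9/1) = 51.89 servings → $20.76.
broccoli only: max(467/122, 9/3) = 3.828 servings → $3.25.
strawberries + kale with both tight: 1.775 servings and 3.612 servings → $6.09.
strawberries + banana with both tight: 5.147 servings and 3.853 servings → $9.26.
strawberries + broccoli with both tight: 2.331 servings and 2.223 servings → $5.39.
kale + banana: the both-tight solution has a negative serving — not a feasible corner.
kale + broccoli: intersection lies outside the first quadrant.
banana + broccoli with both targets exact would need a negative amount; discard.
The minimum over all feasible corners is $3.25.

$3.25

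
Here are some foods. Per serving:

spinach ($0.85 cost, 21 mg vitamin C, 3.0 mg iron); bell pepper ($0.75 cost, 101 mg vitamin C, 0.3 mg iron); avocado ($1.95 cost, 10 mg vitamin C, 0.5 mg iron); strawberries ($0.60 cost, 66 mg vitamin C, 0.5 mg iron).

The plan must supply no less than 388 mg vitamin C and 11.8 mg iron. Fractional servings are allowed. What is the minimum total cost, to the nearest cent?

$5.40

Check every corner: each single food scaled to meet both minima, and each pair solved so both constraints bind.
spinach only: max(388/21, 11.8/3.0) = 18.48 servings → $15.70.
bell pepper only: max(388/101, 11.8/0.3) = 39.33 servings → $29.50.
avocado only: max(388/10, 11.8/0.5) = 38.8 servings → $75.66.
strawberries only: max(388/66, 11.8/0.5) = 23.6 servings → $14.16.
spinach + bell pepper with both tight: 3.625 servings and 3.088 servings → $5.40.
spinach + avocado: intersection lies outside the first quadrant.
spinach + strawberries with both tight: 3.119 servings and 4.886 servings → $5.58.
bell pepper + avocado with both tight: 1.6 servings and 22.64 servings → $45.35.
bell pepper + strawberries with both targets exact would need a negative amount; discard.
avocado + strawberries with both tight: 20.89 servings and 2.714 servings → $42.36.
Cheapest feasible corner: $5.40.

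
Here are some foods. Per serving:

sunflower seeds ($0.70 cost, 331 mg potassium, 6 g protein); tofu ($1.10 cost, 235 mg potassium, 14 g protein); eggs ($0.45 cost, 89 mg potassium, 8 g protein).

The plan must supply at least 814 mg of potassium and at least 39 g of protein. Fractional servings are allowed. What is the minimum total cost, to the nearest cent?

$2.72

Two binding constraints pin down two serving amounts, so the optimal mix uses at most two foods. The candidates are each food alone (scaled to the tighter of potassium/protein) and each pair with both constraints tight.
sunflower seeds only: max(814/331, 39/6) = 6.5 servings → $4.55.
tofu only: max(814/235, 39/14) = 3.464 servings → $3.81.
eggs only: max(814/89, 39/8) = 9.146 servings → $4.12.
sunflower seeds + tofu with both tight: 0.692 servings and 2.489 servings → $3.22.
sunflower seeds + eggs with both tight: 1.439 servings and 3.796 servings → $2.72.
tofu + eggs: intersection lies outside the first quadrant.
So the least-cost plan costs $2.72.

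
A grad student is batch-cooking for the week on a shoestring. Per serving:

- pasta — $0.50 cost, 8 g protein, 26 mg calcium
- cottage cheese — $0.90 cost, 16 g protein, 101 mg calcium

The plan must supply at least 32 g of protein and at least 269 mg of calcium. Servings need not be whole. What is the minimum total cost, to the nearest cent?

$2.40

pasta only: max(32/8, 269/26) = 10.35 servings → $5.17.
cottage cheese only: max(32/16, 269/101) = 2.663 servings → $2.40.
pasta + cottage cheese with both targets exact would need a negative amount; discard.
So the least-cost plan costs $2.40.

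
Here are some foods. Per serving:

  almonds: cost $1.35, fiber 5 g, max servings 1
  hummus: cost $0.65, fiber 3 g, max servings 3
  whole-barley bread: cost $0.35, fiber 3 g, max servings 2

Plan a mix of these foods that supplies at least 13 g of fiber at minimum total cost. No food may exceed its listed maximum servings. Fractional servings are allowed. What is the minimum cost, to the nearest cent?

Cost per g of fiber: whole-barley bread $0.1167, hummus $0.2167, almonds $0.2700.
Take 2 servings of whole-barley bread: +6.0 g fiber for $0.70 (total $0.70, still need 7.0 g).
Take 2.333 servings of hummus: +7.0 g fiber for $1.52 (total $2.22, still need 0.0 g).
Greedy by cheapest-per-g is optimal for a single linear constraint, so the minimum cost is $2.22.

$2.22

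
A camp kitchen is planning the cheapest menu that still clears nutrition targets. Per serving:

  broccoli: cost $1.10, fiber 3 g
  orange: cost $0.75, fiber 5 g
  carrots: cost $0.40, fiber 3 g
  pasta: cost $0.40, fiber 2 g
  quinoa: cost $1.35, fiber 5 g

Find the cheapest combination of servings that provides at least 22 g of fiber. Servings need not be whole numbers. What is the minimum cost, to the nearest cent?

Cost per g of fiber: carrots $0.1333, orange $0.1500, pasta $0.2000, quinoa $0.2700, broccoli $0.3667.
With no serving limits, use only carrots: 22 g / 3 g = 7.333 servings × $0.40 = $2.93.

$2.93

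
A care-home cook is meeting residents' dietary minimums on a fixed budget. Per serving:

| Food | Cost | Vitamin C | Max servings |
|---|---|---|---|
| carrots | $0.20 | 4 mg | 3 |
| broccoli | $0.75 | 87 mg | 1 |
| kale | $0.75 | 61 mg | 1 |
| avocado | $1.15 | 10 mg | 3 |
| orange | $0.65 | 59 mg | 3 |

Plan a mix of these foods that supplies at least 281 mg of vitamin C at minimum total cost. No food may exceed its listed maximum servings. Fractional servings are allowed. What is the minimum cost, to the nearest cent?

$2.91

Cost per mg of vitamin C: broccoli $0.0086, orange $0.0110, kale $0.0123, carrots $0.0500, avocado $0.1150.
Take 1 serving of broccoli: +87.0 mg vitamin C for $0.75 (total $0.75, still need 194.0 mg).
Take 3 servings of orange: +177.0 mg vitamin C for $1.95 (total $2.70, still need 17.0 mg).
Take 0.2787 servings of kale: +17.0 mg vitamin C for $0.21 (total $2.91, still need 0.0 mg).
Filling from the cheapest source first is optimal under one linear minimum: $2.91.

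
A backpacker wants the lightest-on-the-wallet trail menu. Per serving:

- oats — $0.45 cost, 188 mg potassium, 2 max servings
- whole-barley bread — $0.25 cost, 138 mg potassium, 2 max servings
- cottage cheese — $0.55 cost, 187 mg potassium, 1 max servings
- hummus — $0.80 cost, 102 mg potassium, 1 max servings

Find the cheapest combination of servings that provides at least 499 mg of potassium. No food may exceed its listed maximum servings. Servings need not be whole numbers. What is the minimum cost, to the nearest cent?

$1.03

Cost per mg of potassium: whole-barley bread $0.0018, oats $0.0024, cottage cheese $0.0029, hummus $0.0078.
Take 2 servings of whole-barley bread: +276.0 mg potassium for $0.50 (total $0.50, still need 223.0 mg).
Take 1.186 servings of oats: +223.0 mg potassium for $0.53 (total $1.03, still need 0.0 mg).
Greedy by cheapest-per-mg is optimal for a single linear constraint, so the minimum cost is $1.03.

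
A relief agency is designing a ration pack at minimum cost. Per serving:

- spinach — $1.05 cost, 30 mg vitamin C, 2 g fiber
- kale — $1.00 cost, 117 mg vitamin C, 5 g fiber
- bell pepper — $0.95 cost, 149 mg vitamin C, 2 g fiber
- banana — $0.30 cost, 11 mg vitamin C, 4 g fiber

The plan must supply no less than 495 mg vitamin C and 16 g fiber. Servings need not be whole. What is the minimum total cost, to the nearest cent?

A basic optimal solution has at most two foods positive. Try each food alone and each pair with both targets met exactly.
spinach only: max(495/30, 16/2) = 16.5 servings → $17.32.
kale only: max(495/117, 16/5) = 4.231 servings → $4.23.
bell pepper only: max(495/149, 16/2) = 8 servings → $7.60.
banana only: max(495/11, 16/4) = 45 servings → $13.50.
spinach + kale: the both-tight solution has a negative serving — not a feasible corner.
spinach + bell pepper with both tight: 5.857 servings and 2.143 servings → $8.19.
spinach + banana: intersection lies outside the first quadrant.
kale + bell pepper with both tight: 2.728 servings and 1.18 servings → $3.85.
kale + banana: the both-tight solution has a negative serving — not a feasible corner.
bell pepper + banana with both tight: 3.143 servings and 2.429 servings → $3.71.
Cheapest feasible corner: $3.71.

$3.71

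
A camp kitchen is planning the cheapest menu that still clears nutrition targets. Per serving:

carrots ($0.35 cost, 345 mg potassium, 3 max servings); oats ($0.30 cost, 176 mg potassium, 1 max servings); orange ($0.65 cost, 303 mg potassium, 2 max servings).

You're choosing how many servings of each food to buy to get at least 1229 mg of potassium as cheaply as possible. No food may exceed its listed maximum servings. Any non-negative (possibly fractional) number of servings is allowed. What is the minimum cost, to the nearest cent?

Cost per mg of potassium: carrots $0.0010, oats $0.0017, orange $0.0021.
Take 3 servings of carrots: +1035.0 mg potassium for $1.05 (total $1.05, still need 194.0 mg).
Take 1 serving of oats: +176.0 mg potassium for $0.30 (total $1.35, still need 18.0 mg).
Take 0.05941 servings of orange: +18.0 mg potassium for $0.04 (total $1.39, still need 0.0 mg).
Greedy by cheapest-per-mg is optimal for a single linear constraint, so the minimum cost is $1.39.

$1.39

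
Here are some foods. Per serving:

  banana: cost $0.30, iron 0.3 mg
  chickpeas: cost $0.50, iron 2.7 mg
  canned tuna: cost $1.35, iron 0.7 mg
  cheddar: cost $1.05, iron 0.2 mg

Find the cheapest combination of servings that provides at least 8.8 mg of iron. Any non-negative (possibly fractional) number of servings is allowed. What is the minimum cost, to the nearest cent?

Cost per mg of iron: chickpeas $0.1852, banana $1.0000, canned tuna $1.9286, cheddar $5.2500.
With no serving limits, use only chickpeas: 8.8 mg / 2.7 mg = 3.259 servings × $0.50 = $1.63.

$1.63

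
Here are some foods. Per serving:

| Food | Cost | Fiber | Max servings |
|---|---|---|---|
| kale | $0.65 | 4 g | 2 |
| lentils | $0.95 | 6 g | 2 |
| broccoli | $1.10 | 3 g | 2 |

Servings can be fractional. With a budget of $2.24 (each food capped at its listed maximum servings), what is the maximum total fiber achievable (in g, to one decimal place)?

14.1 g

Fiber per dollar: lentils 6.316, kale 6.154, broccoli 2.727.
Take 2 servings of lentils: spends $1.90, +12.0 g fiber (running total 12.0 g).
Take 0.5231 servings of kale: spends $0.34, +2.1 g fiber (running total 14.1 g).
Filling greedily by fiber-per-dollar is optimal for one linear limit, giving 14.1 g.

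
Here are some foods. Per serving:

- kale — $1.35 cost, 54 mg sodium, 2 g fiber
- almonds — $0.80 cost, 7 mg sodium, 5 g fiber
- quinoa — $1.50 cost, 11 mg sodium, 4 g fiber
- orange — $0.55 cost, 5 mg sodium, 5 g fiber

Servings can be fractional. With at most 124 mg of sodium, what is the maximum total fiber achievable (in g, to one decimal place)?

Fiber per mg sodium: orange 1, almonds 0.7143, quinoa 0.3636, kale 0.03704.
With no serving limits, spend the whole sodium allowance on orange: 124 mg / 5 mg × 5 g = 124.0 g.

124.0 g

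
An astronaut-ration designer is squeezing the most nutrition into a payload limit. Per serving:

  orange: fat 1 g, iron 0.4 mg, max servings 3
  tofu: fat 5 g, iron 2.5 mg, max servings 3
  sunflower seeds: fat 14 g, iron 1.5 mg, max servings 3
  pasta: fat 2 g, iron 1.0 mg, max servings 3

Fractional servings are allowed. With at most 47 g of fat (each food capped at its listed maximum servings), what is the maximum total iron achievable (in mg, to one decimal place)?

14.2 mg

Iron per g fat: tofu 0.5, pasta 0.5, orange 0.4, sunflower seeds 0.1071.
Take 3 servings of tofu: uses 15 g fat, +7.5 mg iron (running total 7.5 mg).
Take 3 servings of pasta: uses 6 g fat, +3.0 mg iron (running total 10.5 mg).
Take 3 servings of orange: uses 3 g fat, +1.2 mg iron (running total 11.7 mg).
Take 1.643 servings of sunflower seeds: uses 23 g fat, +2.5 mg iron (running total 14.2 mg).
Filling greedily by iron-per-g fat is optimal for one linear limit, giving 14.2 mg.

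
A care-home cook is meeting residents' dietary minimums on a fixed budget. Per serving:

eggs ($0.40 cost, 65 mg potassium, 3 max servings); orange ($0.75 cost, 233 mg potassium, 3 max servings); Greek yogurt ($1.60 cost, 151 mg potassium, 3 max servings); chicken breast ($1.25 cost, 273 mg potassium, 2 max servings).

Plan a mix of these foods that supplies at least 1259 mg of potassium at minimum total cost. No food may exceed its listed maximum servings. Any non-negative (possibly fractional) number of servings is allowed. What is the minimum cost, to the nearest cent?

Cost per mg of potassium: orange $0.0032, chicken breast $0.0046, eggs $0.0062, Greek yogurt $0.0106.
Take 3 servings of orange: +699.0 mg potassium for $2.25 (total $2.25, still need 560.0 mg).
Take 2 servings of chicken breast: +546.0 mg potassium for $2.50 (total $4.75, still need 14.0 mg).
Take 0.2154 servings of eggs: +14.0 mg potassium for $0.09 (total $4.84, still need 0.0 mg).
Greedy by cheapest-per-mg is optimal for a single linear constraint, so the minimum cost is $4.84.

$4.84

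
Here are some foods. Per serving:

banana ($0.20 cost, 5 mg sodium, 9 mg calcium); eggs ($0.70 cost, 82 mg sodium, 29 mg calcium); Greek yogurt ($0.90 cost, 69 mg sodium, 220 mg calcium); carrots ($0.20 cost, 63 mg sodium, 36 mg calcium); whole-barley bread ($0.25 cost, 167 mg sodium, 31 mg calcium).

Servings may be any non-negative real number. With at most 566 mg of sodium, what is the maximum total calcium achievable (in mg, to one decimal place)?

Calcium per mg sodium: Greek yogurt 3.188, banana 1.8, carrots 0.5714, eggs 0.3537, whole-barley bread 0.1856.
With no serving limits, spend the whole sodium allowance on Greek yogurt: 566 mg / 69 mg × 220 mg = 1804.6 mg.

1804.6 mg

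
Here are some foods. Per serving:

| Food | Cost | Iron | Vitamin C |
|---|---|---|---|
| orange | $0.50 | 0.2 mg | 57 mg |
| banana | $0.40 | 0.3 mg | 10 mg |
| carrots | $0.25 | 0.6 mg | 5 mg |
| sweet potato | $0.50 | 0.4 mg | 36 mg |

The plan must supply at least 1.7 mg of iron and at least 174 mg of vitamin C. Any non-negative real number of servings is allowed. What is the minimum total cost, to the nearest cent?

$1.91

An LP optimum is at a vertex; with two nutrient constraints at most two foods are used. Check each candidate.
orange only: max(1.7/0.2, 174/57) = 8.5 servings → $4.25.
banana only: max(1.7/0.3, 174/10) = 17.4 servings → $6.96.
carrots only: max(1.7/0.6, 174/5) = 34.8 servings → $8.70.
sweet potato only: max(1.7/0.4, 174/36) = 4.833 servings → $2.42.
orange + banana with both tight: 2.331 servings and 4.113 servings → $2.81.
orange + carrots with both tight: 2.889 servings and 1.87 servings → $1.91.
orange + sweet potato with both tight: 0.5385 servings and 3.981 servings → $2.26.
banana + carrots with both targets exact would need a negative amount; discard.
banana + sweet potato: the both-tight solution has a negative serving — not a feasible corner.
carrots + sweet potato with both targets exact would need a negative amount; discard.
The minimum over all feasible corners is $1.91.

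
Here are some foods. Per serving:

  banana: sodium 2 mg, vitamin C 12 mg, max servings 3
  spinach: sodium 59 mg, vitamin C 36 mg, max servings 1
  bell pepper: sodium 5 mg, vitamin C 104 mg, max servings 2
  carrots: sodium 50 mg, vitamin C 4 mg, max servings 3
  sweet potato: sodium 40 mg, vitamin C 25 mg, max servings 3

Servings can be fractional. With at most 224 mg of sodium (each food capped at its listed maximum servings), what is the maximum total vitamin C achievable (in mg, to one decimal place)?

357.3 mg

Vitamin C per mg sodium: bell pepper 20.8, banana 6, sweet potato 0.625, spinach 0.6102, carrots 0.08.
Take 2 servings of bell pepper: uses 10 mg sodium, +208.0 mg vitamin C (running total 208.0 mg).
Take 3 servings of banana: uses 6 mg sodium, +36.0 mg vitamin C (running total 244.0 mg).
Take 3 servings of sweet potato: uses 120 mg sodium, +75.0 mg vitamin C (running total 319.0 mg).
Take 1 serving of spinach: uses 59 mg sodium, +36.0 mg vitamin C (running total 355.0 mg).
Take 0.58 servings of carrots: uses 29 mg sodium, +2.3 mg vitamin C (running total 357.3 mg).
Greedy by best ratio exhausts the sodium allowance optimally: 357.3 mg.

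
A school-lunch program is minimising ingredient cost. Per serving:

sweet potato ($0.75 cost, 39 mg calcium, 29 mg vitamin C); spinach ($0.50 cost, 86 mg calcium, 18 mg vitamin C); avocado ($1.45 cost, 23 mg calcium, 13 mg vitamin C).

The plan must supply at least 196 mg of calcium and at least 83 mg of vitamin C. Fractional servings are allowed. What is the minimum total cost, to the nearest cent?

Two binding constraints pin down two serving amounts, so the optimal mix uses at most two foods. The candidates are each food alone (scaled to the tighter of calcium/vitamin C) and each pair with both constraints tight.
sweet potato only: max(196/39, 83/29) = 5.026 servings → $3.77.
spinach only: max(196/86, 83/18) = 4.611 servings → $2.31.
avocado only: max(196/23, 83/13) = 8.522 servings → $12.36.
sweet potato + spinach with both tight: 2.015 servings and 1.366 servings → $2.19.
sweet potato + avocado: the both-tight solution has a negative serving — not a feasible corner.
spinach + avocado with both tight: 0.9077 servings and 5.128 servings → $7.89.
Cheapest feasible corner: $2.19.

$2.19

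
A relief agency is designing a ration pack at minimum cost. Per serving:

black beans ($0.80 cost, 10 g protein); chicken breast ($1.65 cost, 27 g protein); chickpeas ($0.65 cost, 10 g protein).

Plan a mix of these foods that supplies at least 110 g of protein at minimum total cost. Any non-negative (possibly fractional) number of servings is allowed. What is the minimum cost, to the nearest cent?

Cost per g of protein: chicken breast $0.0611, chickpeas $0.0650, black beans $0.0800.
With no serving limits, use only chicken breast: 110 g / 27 g = 4.074 servings × $1.65 = $6.72.

$6.72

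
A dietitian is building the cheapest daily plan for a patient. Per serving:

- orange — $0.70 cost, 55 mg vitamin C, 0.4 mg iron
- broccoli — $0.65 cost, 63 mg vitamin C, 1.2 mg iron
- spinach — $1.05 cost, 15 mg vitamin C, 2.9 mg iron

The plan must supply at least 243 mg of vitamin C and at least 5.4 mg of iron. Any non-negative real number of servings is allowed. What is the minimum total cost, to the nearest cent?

Compare the cost at each extreme point of the feasible region.
orange only: max(243/55, 5.4/0.4) = 13.5 servings → $9.45.
broccoli only: max(243/63, 5.4/1.2) = 4.5 servings → $2.92.
spinach only: max(243/15, 5.4/2.9) = 16.2 servings → $17.01.
orange + broccoli: intersection lies outside the first quadrant.
orange + spinach with both tight: 4.063 servings and 1.302 servings → $4.21.
broccoli + spinach with both tight: 3.787 servings and 0.2951 servings → $2.77.
The minimum over all feasible corners is $2.77.

$2.77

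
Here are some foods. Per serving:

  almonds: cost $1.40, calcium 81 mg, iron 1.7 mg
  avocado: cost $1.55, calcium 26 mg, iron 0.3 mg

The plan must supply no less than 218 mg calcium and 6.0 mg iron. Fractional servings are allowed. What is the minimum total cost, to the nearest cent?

For a min-cost LP with two ≥-constraints, a basic feasible solution has at most two positive variables.
almonds only: max(218/81, 6.0/1.7) = 3.529 servings → $4.94.
avocado only: max(218/26, 6.0/0.3) = 20 servings → $31.00.
almonds + avocado: intersection lies outside the first quadrant.
Cheapest feasible corner: $4.94.

$4.94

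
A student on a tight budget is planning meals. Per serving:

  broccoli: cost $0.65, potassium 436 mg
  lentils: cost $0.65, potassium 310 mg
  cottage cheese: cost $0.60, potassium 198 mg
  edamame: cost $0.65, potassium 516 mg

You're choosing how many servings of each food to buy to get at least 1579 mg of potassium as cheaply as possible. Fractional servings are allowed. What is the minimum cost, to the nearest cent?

Cost per mg of potassium: edamame $0.0013, broccoli $0.0015, lentils $0.0021, cottage cheese $0.0030.
With no serving limits, use only edamame: 1579 mg / 516 mg = 3.06 servings × $0.65 = $1.99.

$1.99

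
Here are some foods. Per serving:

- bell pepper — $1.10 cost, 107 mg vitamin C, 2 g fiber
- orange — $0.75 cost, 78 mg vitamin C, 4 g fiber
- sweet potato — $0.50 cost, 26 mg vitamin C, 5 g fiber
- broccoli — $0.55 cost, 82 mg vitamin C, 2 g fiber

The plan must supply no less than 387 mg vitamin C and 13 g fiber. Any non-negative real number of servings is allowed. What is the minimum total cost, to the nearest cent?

An LP optimum is at a vertex; with two nutrient constraints at most two foods are used. Check each candidate.
bell pepper only: max(387/107, 13/2) = 6.5 servings → $7.15.
orange only: max(387/78, 13/4) = 4.962 servings → $3.72.
sweet potato only: max(387/26, 13/5) = 14.88 servings → $7.44.
broccoli only: max(387/82, 13/2) = 6.5 servings → $3.58.
bell pepper + orange with both tight: 1.963 servings and 2.268 servings → $3.86.
bell pepper + sweet potato with both tight: 3.306 servings and 1.277 servings → $4.28.
bell pepper + broccoli: intersection lies outside the first quadrant.
orange + sweet potato: intersection lies outside the first quadrant.
orange + broccoli with both tight: 1.698 servings and 3.105 servings → $2.98.
sweet potato + broccoli with both tight: 0.8156 servings and 4.461 servings → $2.86.
The minimum over all feasible corners is $2.86.

$2.86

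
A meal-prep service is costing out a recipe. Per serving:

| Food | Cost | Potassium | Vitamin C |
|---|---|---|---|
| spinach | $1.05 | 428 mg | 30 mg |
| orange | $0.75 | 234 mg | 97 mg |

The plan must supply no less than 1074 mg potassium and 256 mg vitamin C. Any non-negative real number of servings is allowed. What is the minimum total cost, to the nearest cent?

$3.03

spinach only: max(1074/428, 256/30) = 8.533 servings → $8.96.
orange only: max(1074/234, 256/97) = 4.59 servings → $3.44.
spinach + orange with both tight: 1.283 servings and 2.242 servings → $3.03.
So the least-cost plan costs $3.03.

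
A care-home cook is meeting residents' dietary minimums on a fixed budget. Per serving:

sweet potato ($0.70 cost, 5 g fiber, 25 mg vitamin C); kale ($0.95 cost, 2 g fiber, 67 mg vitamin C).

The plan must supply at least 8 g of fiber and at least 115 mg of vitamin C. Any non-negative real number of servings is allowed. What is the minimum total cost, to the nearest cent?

With two linear requirements the optimum uses one or two foods; enumerate the corners.
sweet potato only: max(8/5, 115/25) = 4.6 servings → $3.22.
kale only: max(8/2, 115/67) = 4 servings → $3.80.
sweet potato + kale with both tight: 1.074 servings and 1.316 servings → $2.00.
Cheapest feasible corner: $2.00.

$2.00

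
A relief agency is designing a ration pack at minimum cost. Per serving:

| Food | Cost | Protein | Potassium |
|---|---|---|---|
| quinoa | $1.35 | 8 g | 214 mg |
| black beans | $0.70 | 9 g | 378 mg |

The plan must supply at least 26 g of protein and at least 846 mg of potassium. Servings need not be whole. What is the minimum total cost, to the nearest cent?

quinoa only: max(26/8, 846/214) = 3.953 servings → $5.34.
black beans only: max(26/9, 846/378) = 2.889 servings → $2.02.
quinoa + black beans with both tight: 2.016 servings and 1.097 servings → $3.49.
So the least-cost plan costs $2.02.

$2.02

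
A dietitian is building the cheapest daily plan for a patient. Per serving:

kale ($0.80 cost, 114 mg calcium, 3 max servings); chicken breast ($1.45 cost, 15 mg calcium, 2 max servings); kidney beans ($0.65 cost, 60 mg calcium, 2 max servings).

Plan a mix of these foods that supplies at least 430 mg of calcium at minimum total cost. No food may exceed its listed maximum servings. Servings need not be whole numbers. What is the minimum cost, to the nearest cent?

$3.35

Cost per mg of calcium: kale $0.0070, kidney beans $0.0108, chicken breast $0.0967.
Take 3 servings of kale: +342.0 mg calcium for $2.40 (total $2.40, still need 88.0 mg).
Take 1.467 servings of kidney beans: +88.0 mg calcium for $0.95 (total $3.35, still need 0.0 mg).
Filling from the cheapest source first is optimal under one linear minimum: $3.35.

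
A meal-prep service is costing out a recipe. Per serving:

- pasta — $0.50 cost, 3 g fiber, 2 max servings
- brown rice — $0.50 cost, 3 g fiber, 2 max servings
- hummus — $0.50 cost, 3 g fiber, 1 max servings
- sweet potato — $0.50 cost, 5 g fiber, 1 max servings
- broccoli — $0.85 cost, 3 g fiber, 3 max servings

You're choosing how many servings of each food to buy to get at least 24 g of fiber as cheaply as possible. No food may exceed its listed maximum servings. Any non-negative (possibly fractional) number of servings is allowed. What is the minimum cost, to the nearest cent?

Cost per g of fiber: sweet potato $0.1000, pasta $0.1667, brown rice $0.1667, hummus $0.1667, broccoli $0.2833.
Take 1 serving of sweet potato: +5.0 g fiber for $0.50 (total $0.50, still need 19.0 g).
Take 2 servings of pasta: +6.0 g fiber for $1.00 (total $1.50, still need 13.0 g).
Take 2 servings of brown rice: +6.0 g fiber for $1.00 (total $2.50, still need 7.0 g).
Take 1 serving of hummus: +3.0 g fiber for $0.50 (total $3.00, still need 4.0 g).
Take 1.333 servings of broccoli: +4.0 g fiber for $1.13 (total $4.13, still need 0.0 g).
Filling from the cheapest source first is optimal under one linear minimum: $4.13.

$4.13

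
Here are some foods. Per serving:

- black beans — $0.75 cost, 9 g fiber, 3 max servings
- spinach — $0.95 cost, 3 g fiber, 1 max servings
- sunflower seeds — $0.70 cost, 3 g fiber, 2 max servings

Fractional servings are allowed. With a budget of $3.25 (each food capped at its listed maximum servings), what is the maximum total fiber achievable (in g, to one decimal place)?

Fiber per dollar: black beans 12, sunflower seeds 4.286, spinach 3.158.
Take 3 servings of black beans: spends $2.25, +27.0 g fiber (running total 27.0 g).
Take 1.429 servings of sunflower seeds: spends $1.00, +4.3 g fiber (running total 31.3 g).
Greedy by best ratio exhausts the cost allowance optimally: 31.3 g.

31.3 g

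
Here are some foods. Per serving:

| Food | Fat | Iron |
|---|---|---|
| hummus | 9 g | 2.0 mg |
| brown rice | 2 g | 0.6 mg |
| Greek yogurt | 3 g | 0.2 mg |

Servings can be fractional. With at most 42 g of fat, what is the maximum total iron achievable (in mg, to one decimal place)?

Iron per g fat: brown rice 0.3, hummus 0.2222, Greek yogurt 0.06667.
With no serving limits, spend the whole fat allowance on brown rice: 42 g / 2 g × 0.6 mg = 12.6 mg.

12.6 mg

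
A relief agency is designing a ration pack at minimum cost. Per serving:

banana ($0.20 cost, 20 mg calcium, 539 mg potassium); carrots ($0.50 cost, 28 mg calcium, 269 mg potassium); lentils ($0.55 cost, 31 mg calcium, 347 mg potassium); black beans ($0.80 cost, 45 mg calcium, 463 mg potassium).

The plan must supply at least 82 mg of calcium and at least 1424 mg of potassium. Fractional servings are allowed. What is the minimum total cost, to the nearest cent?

$0.82

This is a tiny linear program; its minimum lies at a vertex of the feasible set. List the vertices and price them.
banana only: max(82/20, 1424/539) = 4.1 servings → $0.82.
carrots only: max(82/28, 1424/269) = 5.294 servings → $2.65.
lentils only: max(82/31, 1424/347) = 4.104 servings → $2.26.
black beans only: max(82/45, 1424/463) = 3.076 servings → $2.46.
banana + carrots with both tight: 1.834 servings and 1.618 servings → $1.18.
banana + lentils with both tight: 1.606 servings and 1.609 servings → $1.21.
banana + black beans with both tight: 1.742 servings and 1.048 servings → $1.19.
carrots + lentils with both targets exact would need a negative amount; discard.
carrots + black beans: intersection lies outside the first quadrant.
lentils + black beans: intersection lies outside the first quadrant.
So the least-cost plan costs $0.82.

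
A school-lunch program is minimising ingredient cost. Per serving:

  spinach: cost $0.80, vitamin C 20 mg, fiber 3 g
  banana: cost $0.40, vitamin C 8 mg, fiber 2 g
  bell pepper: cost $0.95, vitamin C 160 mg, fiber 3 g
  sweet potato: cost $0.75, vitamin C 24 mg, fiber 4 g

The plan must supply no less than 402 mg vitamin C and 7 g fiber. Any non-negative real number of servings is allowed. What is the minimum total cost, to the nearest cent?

$2.39

An LP optimum is at a vertex; with two nutrient constraints at most two foods are used. Check each candidate.
spinach only: max(402/20, 7/3) = 20.1 servings → $16.08.
banana only: max(402/8, 7/2) = 50.25 servings → $20.10.
bell pepper only: max(402/160, 7/3) = 2.513 servings → $2.39.
sweet potato only: max(402/24, 7/4) = 16.75 servings → $12.56.
spinach + banana: the both-tight solution has a negative serving — not a feasible corner.
spinach + bell pepper with both targets exact would need a negative amount; discard.
spinach + sweet potato with both targets exact would need a negative amount; discard.
banana + bell pepper with both targets exact would need a negative amount; discard.
banana + sweet potato: the both-tight solution has a negative serving — not a feasible corner.
bell pepper + sweet potato with both targets exact would need a negative amount; discard.
So the least-cost plan costs $2.39.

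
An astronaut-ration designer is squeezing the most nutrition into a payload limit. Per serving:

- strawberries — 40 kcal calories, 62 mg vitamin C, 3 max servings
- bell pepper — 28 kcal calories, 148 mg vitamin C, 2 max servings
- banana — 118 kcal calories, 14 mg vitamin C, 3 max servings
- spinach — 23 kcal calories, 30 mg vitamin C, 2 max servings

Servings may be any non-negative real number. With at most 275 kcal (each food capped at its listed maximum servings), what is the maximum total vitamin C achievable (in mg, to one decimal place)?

548.3 mg

Vitamin C per kcal: bell pepper 5.286, strawberries 1.55, spinach 1.304, banana 0.1186.
Take 2 servings of bell pepper: uses 56 kcal, +296.0 mg vitamin C (running total 296.0 mg).
Take 3 servings of strawberries: uses 120 kcal, +186.0 mg vitamin C (running total 482.0 mg).
Take 2 servings of spinach: uses 46 kcal, +60.0 mg vitamin C (running total 542.0 mg).
Take 0.4492 servings of banana: uses 53 kcal, +6.3 mg vitamin C (running total 548.3 mg).
Greedy by best ratio exhausts the calories allowance optimally: 548.3 mg.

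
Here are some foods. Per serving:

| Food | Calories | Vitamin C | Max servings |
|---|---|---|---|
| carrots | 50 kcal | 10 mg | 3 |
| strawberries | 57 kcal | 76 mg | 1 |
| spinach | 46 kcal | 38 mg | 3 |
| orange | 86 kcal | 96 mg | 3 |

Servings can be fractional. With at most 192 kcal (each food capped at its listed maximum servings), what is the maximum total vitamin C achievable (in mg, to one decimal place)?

Vitamin C per kcal: strawberries 1.333, orange 1.116, spinach 0.8261, carrots 0.2.
Take 1 serving of strawberries: uses 57 kcal, +76.0 mg vitamin C (running total 76.0 mg).
Take 1.57 servings of orange: uses 135 kcal, +150.7 mg vitamin C (running total 226.7 mg).
Greedy by best ratio exhausts the calories allowance optimally: 226.7 mg.

226.7 mg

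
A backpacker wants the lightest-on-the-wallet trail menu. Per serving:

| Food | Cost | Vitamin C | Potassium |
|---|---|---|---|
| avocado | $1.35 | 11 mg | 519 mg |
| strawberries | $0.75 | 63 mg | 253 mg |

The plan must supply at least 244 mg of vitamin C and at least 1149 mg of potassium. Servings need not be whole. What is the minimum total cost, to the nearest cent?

With two linear requirements the optimum uses one or two foods; enumerate the corners.
avocado only: max(244/11, 1149/519) = 22.18 servings → $29.95.
strawberries only: max(244/63, 1149/253) = 4.542 servings → $3.41.
avocado + strawberries with both tight: 0.3562 servings and 3.811 servings → $3.34.
So the least-cost plan costs $3.34.

$3.34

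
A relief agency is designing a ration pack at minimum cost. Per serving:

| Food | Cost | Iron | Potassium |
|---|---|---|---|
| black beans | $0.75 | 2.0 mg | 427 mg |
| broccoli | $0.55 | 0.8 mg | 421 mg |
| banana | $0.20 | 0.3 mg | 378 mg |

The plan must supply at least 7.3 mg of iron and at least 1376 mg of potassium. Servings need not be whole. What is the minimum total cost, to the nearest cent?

$2.74

With two linear requirements the optimum uses one or two foods; enumerate the corners.
black beans only: max(7.3/2.0, 1376/427) = 3.65 servings → $2.74.
broccoli only: max(7.3/0.8, 1376/421) = 9.125 servings → $5.02.
banana only: max(7.3/0.3, 1376/378) = 24.33 servings → $4.87.
black beans + broccoli: intersection lies outside the first quadrant.
black beans + banana: the both-tight solution has a negative serving — not a feasible corner.
broccoli + banana: intersection lies outside the first quadrant.
Cheapest feasible corner: $2.74.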